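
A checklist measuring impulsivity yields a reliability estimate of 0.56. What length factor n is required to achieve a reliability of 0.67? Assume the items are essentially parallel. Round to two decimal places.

n = [0.67 × 0.44] / [0.56 × 0.33]
n = 0.2948 / 0.1848 ≈ 1.5952

1.60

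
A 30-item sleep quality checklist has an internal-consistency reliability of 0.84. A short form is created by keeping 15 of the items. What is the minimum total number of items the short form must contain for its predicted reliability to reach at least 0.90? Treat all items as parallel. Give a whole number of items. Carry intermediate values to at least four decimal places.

52

First, r for the 15-item form: n = 15/30 = 0.5000, so r_15 = 0.5000·0.84/(1 + (0.5000 − 1)·0.84) = 0.7241
Length factor from the short form to reach 0.90: n' = 0.90(1 − 0.7241) / [0.7241(1 − 0.90)] ≈ 3.4292
Total items = 3.4292 × 15 = 51.44, rounded up to 52.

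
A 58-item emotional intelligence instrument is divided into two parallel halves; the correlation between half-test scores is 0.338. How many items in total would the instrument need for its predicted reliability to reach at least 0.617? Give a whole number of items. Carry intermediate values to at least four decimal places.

Corrected full-test reliability: r_full = 2 × 0.338 / (1 + 0.338) ≈ 0.5052
Solve Spearman-Brown for n: n = 0.617(1 − 0.5052) / [0.5052(1 − 0.617)] = 1.5778
Required items = 1.5778 × 58 = 91.51, so 92 items.

92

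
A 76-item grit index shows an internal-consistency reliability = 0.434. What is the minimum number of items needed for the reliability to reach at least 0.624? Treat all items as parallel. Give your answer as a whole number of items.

165

n = 0.624 × (1 − 0.434) / [ 0.434 × (1 − 0.624) ]
  = 0.353184 / 0.163184 = 2.1643
2.1643 × 76 = 164.49 → 165 items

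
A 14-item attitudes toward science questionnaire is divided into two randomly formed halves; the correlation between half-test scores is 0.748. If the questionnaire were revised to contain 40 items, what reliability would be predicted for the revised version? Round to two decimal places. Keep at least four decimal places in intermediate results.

0.94

Spearman-Brown correction (n = 2): r_full = 2·0.748/(1 + 0.748) = 0.8558
Then adjust to 40 items: n = 40/14 = 2.8571
r_new = n·r_full / (1 + (n − 1)·r_full) = 2.4451 / 2.5893 ≈ 0.9443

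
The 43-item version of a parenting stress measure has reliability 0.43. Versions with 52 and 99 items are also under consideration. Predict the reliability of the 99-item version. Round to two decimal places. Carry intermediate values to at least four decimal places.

The 52-item form is not needed; work directly from the 43-item form with n = 99/43 = 2.3023.
r_{99} = n·r / (1 + (n − 1)·r) = 0.9900 / 1.5600 ≈ 0.6346

0.63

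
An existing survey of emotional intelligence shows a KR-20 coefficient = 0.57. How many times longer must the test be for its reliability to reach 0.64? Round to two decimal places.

1.34

Spearman-Brown solved for the length factor n:
n = r_target (1 − r_old) / [ r_old (1 − r_target) ]
n = 0.64(1 − 0.57) / [0.57(1 − 0.64)]
n = 0.2752 / 0.2052 ≈ 1.3411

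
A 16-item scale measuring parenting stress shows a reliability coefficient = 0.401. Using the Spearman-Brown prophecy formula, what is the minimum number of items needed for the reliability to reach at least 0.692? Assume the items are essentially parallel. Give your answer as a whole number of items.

Rearranging the Spearman-Brown formula for n,
n = r_target (1 − r_old) / [ r_old (1 − r_target) ]
n = 0.692 × (1 − 0.401) / [ 0.401 × (1 − 0.692) ]
  = 0.414508 / 0.123508 = 3.3561
Items needed = n × 16 = 3.3561 × 16 ≈ 53.70 → round up to 54

54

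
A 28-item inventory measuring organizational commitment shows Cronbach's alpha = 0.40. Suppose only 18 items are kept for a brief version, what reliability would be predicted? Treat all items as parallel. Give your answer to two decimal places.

0.30

n = 18/28 = 0.6429
Apply the Spearman-Brown prophecy formula, r' = nr / [1 + (n − 1)r]:
r_new = 0.6429·0.40 / [1 + (0.6429 − 1)·0.40]
     = 0.2572 / 0.8572 = 0.3000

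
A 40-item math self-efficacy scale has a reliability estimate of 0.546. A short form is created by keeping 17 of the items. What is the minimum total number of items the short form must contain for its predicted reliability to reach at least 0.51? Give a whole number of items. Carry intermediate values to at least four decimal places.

Short-form reliability: n = 17/40 = 0.4250; r_17 = n·r/(1+(n−1)r) ≈ 0.3382
Then solve for n' with r_old = 0.3382, r_target = 0.51: n' = 0.51(1 − 0.3382)/[0.3382(1 − 0.51)] = 2.0367
Total items = 2.0367 × 17 = 34.62, rounded up to 35.

35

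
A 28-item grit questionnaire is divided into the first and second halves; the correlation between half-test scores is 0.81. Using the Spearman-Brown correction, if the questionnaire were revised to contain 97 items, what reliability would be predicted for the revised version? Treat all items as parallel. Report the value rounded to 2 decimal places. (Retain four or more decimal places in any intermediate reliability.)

First correct the split-half correlation to full-test reliability: r_full = 2 × 0.81 / (1 + 0.81) ≈ 0.8950
Then adjust to 97 items: n = 97/28 = 3.4643
r_new = n·r_full / (1 + (n − 1)·r_full) = 3.1005 / 3.2055 ≈ 0.9672

0.97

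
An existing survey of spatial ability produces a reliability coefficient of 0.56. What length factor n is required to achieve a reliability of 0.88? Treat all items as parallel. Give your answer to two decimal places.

5.76

Spearman-Brown solved for the length factor n:
n = r_target (1 − r_old) / [ r_old (1 − r_target) ]
n = [0.88 × 0.44] / [0.56 × 0.12]
  = 0.3872 / 0.0672 = 5.7619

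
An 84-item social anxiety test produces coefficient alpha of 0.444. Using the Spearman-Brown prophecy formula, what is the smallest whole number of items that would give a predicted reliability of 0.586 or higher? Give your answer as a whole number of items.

n = [0.586 × 0.556] / [0.444 × 0.414]
  = 0.325816 / 0.183816 = 1.7725
1.7725 × 84 = 148.89 → 149 items

149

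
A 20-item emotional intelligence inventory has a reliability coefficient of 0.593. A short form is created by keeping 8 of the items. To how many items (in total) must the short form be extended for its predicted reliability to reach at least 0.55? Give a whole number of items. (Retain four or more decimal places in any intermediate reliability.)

17

Short-form reliability: n = 8/20 = 0.4000; r_8 = n·r/(1+(n−1)r) ≈ 0.3682
Then solve for n' with r_old = 0.3682, r_target = 0.55: n' = 0.55(1 − 0.3682)/[0.3682(1 − 0.55)] = 2.0972
Total items = 2.0972 × 8 = 16.78, rounded up to 17.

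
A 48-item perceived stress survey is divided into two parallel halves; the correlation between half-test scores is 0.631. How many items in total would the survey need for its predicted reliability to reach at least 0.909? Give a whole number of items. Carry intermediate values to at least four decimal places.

141

r_full = 2(0.631)/(1 + 0.631) = 0.7738
n = r_tgt(1 − r_full) / [r_full(1 − r_tgt)] = 0.909 × 0.2262 / (0.7738 × 0.091) ≈ 2.9200
Required items = 2.9200 × 48 = 140.16, so 141 items.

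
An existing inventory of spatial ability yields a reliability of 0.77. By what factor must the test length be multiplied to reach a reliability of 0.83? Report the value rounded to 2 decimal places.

Invert Spearman-Brown to solve for n:
n = r*(1 − r) / [ r (1 − r*) ]
n = 0.83 × (1 − 0.77) / [ 0.77 × (1 − 0.83) ]
n = 0.1909 / 0.1309 ≈ 1.4584

1.46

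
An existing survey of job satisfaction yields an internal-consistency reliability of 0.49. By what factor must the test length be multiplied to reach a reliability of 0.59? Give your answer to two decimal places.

1.50

Spearman-Brown solved for the length factor n:
n = r*(1 − r) / [ r (1 − r*) ]
n = 0.59 × (1 − 0.49) / [ 0.49 × (1 − 0.59) ]
n = 0.3009 / 0.2009 ≈ 1.4978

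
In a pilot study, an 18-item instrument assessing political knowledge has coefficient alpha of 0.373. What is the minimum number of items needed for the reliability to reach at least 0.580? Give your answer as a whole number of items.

42

n = 0.580 × (1 − 0.373) / [ 0.373 × (1 − 0.580) ]
n = 0.363660 / 0.156660 ≈ 2.3213
Items needed = n × 18 = 2.3213 × 18 ≈ 41.78 → round up to 42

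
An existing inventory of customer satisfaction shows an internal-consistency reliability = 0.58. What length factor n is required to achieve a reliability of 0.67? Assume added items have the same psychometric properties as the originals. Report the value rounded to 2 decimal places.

Spearman-Brown solved for the length factor n:
n = r*(1 − r) / [ r (1 − r*) ]
n = 0.67 × (1 − 0.58) / [ 0.58 × (1 − 0.67) ]
n = 0.2814 / 0.1914 ≈ 1.4702

1.47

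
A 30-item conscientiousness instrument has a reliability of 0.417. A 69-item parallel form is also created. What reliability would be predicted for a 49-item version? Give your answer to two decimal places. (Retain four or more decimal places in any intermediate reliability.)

0.54

Only the ratio of lengths matters: n = 49/30 = 1.6333
r_{49} = n·r / (1 + (n − 1)·r) = 0.6811 / 1.2641 ≈ 0.5388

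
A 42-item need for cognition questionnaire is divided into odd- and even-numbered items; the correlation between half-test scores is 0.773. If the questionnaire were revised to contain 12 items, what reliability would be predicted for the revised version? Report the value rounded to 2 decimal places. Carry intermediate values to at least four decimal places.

First correct the split-half correlation to full-test reliability: r_full = 2 × 0.773 / (1 + 0.773) ≈ 0.8720
Length factor from 42 to 12 items: n = 12/42 = 0.2857
r_new = n·r_full / (1 + (n − 1)·r_full) = 0.2491 / 0.3771 ≈ 0.6606

0.66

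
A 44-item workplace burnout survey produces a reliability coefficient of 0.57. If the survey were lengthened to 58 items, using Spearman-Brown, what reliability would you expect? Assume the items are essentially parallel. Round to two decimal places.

0.64

The new length is 58/44 = 1.3182 times the old.
r_new = 1.3182·0.57 / [1 + (1.3182 − 1)·0.57]
     = 0.7514 / 1.1814 = 0.6360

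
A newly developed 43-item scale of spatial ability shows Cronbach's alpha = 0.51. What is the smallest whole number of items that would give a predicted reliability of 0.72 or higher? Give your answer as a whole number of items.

n = [0.72 × 0.49] / [0.51 × 0.28]
n = 0.3528 / 0.1428 ≈ 2.4706
So the test needs 2.4706 × 43 ≈ 106.24 items; rounding up, 107.

107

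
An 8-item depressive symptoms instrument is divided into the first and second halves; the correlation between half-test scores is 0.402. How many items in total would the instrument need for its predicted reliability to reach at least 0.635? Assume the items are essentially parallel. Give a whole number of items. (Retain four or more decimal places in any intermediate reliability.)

r_full = 2(0.402)/(1 + 0.402) = 0.5735
Solve Spearman-Brown for n: n = 0.635(1 − 0.5735) / [0.5735(1 − 0.635)] = 1.2938
Required items = 1.2938 × 8 = 10.35, so 11 items.

11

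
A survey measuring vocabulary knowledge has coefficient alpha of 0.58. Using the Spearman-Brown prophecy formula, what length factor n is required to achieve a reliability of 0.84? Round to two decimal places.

n = 0.84(1 − 0.58) / [0.58(1 − 0.84)]
  = 0.3528 / 0.0928 = 3.8017

3.80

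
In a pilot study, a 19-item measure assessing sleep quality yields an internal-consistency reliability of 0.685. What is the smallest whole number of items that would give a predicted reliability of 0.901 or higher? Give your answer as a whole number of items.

Spearman-Brown solved for the length factor n:
n = r_target (1 − r_old) / [ r_old (1 − r_target) ]
n = [0.901 × 0.315] / [0.685 × 0.099]
n = 0.283815 / 0.067815 ≈ 4.1851
So the test needs 4.1851 × 19 ≈ 79.52 items; rounding up, 80.

80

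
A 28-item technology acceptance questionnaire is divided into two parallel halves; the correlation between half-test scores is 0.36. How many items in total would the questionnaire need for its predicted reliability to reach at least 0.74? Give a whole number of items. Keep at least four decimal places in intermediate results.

r_full = 2(0.36)/(1 + 0.36) = 0.5294
n = r_tgt(1 − r_full) / [r_full(1 − r_tgt)] = 0.74 × 0.4706 / (0.5294 × 0.26) ≈ 2.5300
Required items = 2.5300 × 28 = 70.84, so 71 items.

71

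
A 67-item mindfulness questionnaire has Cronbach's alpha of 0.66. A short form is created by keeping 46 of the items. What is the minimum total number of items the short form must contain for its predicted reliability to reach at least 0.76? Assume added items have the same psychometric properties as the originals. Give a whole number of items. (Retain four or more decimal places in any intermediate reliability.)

110

Short-form reliability: n = 46/67 = 0.6866; r_46 = n·r/(1+(n−1)r) ≈ 0.5713
Then solve for n' with r_old = 0.5713, r_target = 0.76: n' = 0.76(1 − 0.5713)/[0.5713(1 − 0.76)] = 2.3762
Items = 2.3762 × 46 ≈ 109.31 → 110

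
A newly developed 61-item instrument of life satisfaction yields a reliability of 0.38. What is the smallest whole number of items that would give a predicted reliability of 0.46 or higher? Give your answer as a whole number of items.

n = 0.46 × (1 − 0.38) / [ 0.38 × (1 − 0.46) ]
n = 0.2852 / 0.2052 ≈ 1.3899
Items needed = n × 61 = 1.3899 × 61 ≈ 84.78 → round up to 85

85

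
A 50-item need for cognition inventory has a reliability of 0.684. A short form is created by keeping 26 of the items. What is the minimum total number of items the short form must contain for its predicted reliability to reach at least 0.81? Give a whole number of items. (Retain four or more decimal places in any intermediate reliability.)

First, r for the 26-item form: n = 26/50 = 0.5200, so r_26 = 0.5200·0.684/(1 + (0.5200 − 1)·0.684) = 0.5295
Length factor from the short form to reach 0.81: n' = 0.81(1 − 0.5295) / [0.5295(1 − 0.81)] ≈ 3.7881
Items = 3.7881 × 26 ≈ 98.49 → 99

99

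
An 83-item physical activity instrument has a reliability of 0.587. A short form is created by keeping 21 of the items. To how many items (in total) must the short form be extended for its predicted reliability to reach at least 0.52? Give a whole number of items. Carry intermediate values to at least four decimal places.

64

First, r for the 21-item form: n = 21/83 = 0.2530, so r_21 = 0.2530·0.587/(1 + (0.2530 − 1)·0.587) = 0.2645
Then solve for n' with r_old = 0.2645, r_target = 0.52: n' = 0.52(1 − 0.2645)/[0.2645(1 − 0.52)] = 3.0124
Total items = 3.0124 × 21 = 63.26, rounded up to 64.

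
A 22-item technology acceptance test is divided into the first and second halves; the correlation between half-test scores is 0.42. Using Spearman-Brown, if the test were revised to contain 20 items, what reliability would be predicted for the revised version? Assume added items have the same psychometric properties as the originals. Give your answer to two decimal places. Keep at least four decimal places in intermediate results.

Spearman-Brown correction (n = 2): r_full = 2·0.42/(1 + 0.42) = 0.5915
Length factor from 22 to 20 items: n = 20/22 = 0.9091
r_new = n·r_full / (1 + (n − 1)·r_full) = 0.5377 / 0.9462 ≈ 0.5683

0.57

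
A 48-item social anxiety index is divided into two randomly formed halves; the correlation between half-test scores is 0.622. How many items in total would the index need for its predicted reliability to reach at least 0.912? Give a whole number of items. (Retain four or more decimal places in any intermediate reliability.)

152

r_full = 2(0.622)/(1 + 0.622) = 0.7670
n = r_tgt(1 − r_full) / [r_full(1 − r_tgt)] = 0.912 × 0.2330 / (0.7670 × 0.088) ≈ 3.1483
Required items = 3.1483 × 48 = 151.12, so 152 items.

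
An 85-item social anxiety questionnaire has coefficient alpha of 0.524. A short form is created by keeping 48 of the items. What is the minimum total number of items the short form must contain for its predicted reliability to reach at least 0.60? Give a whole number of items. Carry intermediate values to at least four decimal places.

First, r for the 48-item form: n = 48/85 = 0.5647, so r_48 = 0.5647·0.524/(1 + (0.5647 − 1)·0.524) = 0.3833
Then solve for n' with r_old = 0.3833, r_target = 0.60: n' = 0.60(1 − 0.3833)/[0.3833(1 − 0.60)] = 2.4134
Total items = 2.4134 × 48 = 115.84, rounded up to 116.

116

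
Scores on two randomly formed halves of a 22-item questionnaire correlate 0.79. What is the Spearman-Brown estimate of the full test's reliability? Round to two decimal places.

r_full = 2r_hh / (1 + r_hh) = 2 × 0.79 / (1 + 0.79)
r_full = 1.5800 / 1.7900 ≈ 0.8827

0.88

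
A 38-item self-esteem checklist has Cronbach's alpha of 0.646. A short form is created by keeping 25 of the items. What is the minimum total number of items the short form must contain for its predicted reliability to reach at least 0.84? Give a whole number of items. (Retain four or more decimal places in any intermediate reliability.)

110

Short-form reliability: n = 25/38 = 0.6579; r_25 = n·r/(1+(n−1)r) ≈ 0.5456
Then solve for n' with r_old = 0.5456, r_target = 0.84: n' = 0.84(1 − 0.5456)/[0.5456(1 − 0.84)] = 4.3724
Total items = 4.3724 × 25 = 109.31, rounded up to 110.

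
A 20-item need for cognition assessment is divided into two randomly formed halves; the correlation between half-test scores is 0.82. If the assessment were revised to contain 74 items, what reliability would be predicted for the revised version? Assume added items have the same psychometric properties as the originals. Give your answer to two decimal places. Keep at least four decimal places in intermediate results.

0.97

Full-test reliability from the split-half r: r_full = 2(0.82)/(1 + 0.82) = 0.9011
Then adjust to 74 items: n = 74/20 = 3.7000
r_new = n·r_full / (1 + (n − 1)·r_full) = 3.3341 / 3.4330 ≈ 0.9712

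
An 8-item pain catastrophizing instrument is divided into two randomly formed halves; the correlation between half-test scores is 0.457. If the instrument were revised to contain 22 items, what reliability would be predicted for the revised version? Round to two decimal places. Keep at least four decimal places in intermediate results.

First correct the split-half correlation to full-test reliability: r_full = 2 × 0.457 / (1 + 0.457) ≈ 0.6273
Then adjust to 22 items: n = 22/8 = 2.7500
r_new = n·r_full / (1 + (n − 1)·r_full) = 1.7251 / 2.0978 ≈ 0.8223

0.82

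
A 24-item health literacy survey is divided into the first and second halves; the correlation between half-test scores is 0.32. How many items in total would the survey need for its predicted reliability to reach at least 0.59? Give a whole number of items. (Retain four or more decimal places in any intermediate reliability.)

Corrected full-test reliability: r_full = 2 × 0.32 / (1 + 0.32) ≈ 0.4848
Solve Spearman-Brown for n: n = 0.59(1 − 0.4848) / [0.4848(1 − 0.59)] = 1.5293
Items = 1.5293 × 24 ≈ 36.70 → 37

37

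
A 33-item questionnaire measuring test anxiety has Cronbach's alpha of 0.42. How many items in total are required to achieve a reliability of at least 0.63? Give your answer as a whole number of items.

78

Rearranging the Spearman-Brown formula for n,
n = r*(1 − r) / [ r (1 − r*) ]
n = [0.63 × 0.58] / [0.42 × 0.37]
n = 0.3654 / 0.1554 ≈ 2.3514
So the test needs 2.3514 × 33 ≈ 77.60 items; rounding up, 78.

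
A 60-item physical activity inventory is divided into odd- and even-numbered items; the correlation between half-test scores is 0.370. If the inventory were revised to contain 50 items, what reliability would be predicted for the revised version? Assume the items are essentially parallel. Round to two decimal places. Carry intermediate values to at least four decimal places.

0.49

Spearman-Brown correction (n = 2): r_full = 2·0.370/(1 + 0.370) = 0.5401
Then adjust to 50 items: n = 50/60 = 0.8333
r_new = n·r_full / (1 + (n − 1)·r_full) = 0.4501 / 0.9100 ≈ 0.4946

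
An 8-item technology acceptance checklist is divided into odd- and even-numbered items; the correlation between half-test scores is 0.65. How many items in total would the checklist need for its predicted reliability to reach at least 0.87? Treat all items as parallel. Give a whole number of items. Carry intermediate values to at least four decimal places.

15

Corrected full-test reliability: r_full = 2 × 0.65 / (1 + 0.65) ≈ 0.7879
n = r_tgt(1 − r_full) / [r_full(1 − r_tgt)] = 0.87 × 0.2121 / (0.7879 × 0.13) ≈ 1.8015
Items = 1.8015 × 8 ≈ 14.41 → 15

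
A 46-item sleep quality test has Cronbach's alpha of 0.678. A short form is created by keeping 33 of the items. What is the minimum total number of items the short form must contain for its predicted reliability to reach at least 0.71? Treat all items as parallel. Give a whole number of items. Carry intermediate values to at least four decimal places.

54

First, r for the 33-item form: n = 33/46 = 0.7174, so r_33 = 0.7174·0.678/(1 + (0.7174 − 1)·0.678) = 0.6017
Then solve for n' with r_old = 0.6017, r_target = 0.71: n' = 0.71(1 − 0.6017)/[0.6017(1 − 0.71)] = 1.6207
Items = 1.6207 × 33 ≈ 53.48 → 54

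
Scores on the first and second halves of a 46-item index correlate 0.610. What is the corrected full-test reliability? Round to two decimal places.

Apply the Spearman-Brown correction with n = 2:
r_full = 2r_hh / (1 + r_hh) = 2 × 0.610 / (1 + 0.610)
r_full = 1.2200 / 1.6100 ≈ 0.7578

0.76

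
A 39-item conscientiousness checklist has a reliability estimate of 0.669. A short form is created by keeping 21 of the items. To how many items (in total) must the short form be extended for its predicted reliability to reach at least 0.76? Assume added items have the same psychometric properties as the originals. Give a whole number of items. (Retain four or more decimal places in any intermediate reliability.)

First, r for the 21-item form: n = 21/39 = 0.5385, so r_21 = 0.5385·0.669/(1 + (0.5385 − 1)·0.669) = 0.5212
Then solve for n' with r_old = 0.5212, r_target = 0.76: n' = 0.76(1 − 0.5212)/[0.5212(1 − 0.76)] = 2.9091
Items = 2.9091 × 21 ≈ 61.09 → 62

62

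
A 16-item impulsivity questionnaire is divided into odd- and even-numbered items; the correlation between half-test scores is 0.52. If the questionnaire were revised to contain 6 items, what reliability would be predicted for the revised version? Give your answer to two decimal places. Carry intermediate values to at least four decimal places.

0.45

Spearman-Brown correction (n = 2): r_full = 2·0.52/(1 + 0.52) = 0.6842
Length factor from 16 to 6 items: n = 6/16 = 0.3750
r_new = n·r_full / (1 + (n − 1)·r_full) = 0.2566 / 0.5724 ≈ 0.4483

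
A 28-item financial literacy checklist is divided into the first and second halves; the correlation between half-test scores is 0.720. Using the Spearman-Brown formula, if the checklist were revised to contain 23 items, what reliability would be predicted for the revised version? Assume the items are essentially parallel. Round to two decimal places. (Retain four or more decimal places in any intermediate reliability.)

0.81

First correct the split-half correlation to full-test reliability: r_full = 2 × 0.720 / (1 + 0.720) ≈ 0.8372
Length factor from 28 to 23 items: n = 23/28 = 0.8214
r_new = n·r_full / (1 + (n − 1)·r_full) = 0.6877 / 0.8505 ≈ 0.8086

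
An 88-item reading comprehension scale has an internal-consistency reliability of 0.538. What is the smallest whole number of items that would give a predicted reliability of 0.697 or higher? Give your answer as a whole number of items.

174

n = 0.697 × (1 − 0.538) / [ 0.538 × (1 − 0.697) ]
n = 0.322014 / 0.163014 ≈ 1.9754
1.9754 × 88 = 173.84 → 174 items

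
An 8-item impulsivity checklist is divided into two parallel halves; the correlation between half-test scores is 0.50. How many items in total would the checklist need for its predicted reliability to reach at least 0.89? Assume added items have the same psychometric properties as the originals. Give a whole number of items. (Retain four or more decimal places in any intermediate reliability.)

33

Corrected full-test reliability: r_full = 2 × 0.50 / (1 + 0.50) ≈ 0.6667
Solve Spearman-Brown for n: n = 0.89(1 − 0.6667) / [0.6667(1 − 0.89)] = 4.0448
Required items = 4.0448 × 8 = 32.36, so 33 items.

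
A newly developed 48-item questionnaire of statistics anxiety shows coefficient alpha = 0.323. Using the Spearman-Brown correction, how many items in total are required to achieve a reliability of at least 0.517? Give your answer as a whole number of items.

108

Rearranging the Spearman-Brown formula for n,
n = r*(1 − r) / [ r (1 − r*) ]
n = [0.517 × 0.677] / [0.323 × 0.483]
n = 0.350009 / 0.156009 ≈ 2.2435
So the test needs 2.2435 × 48 ≈ 107.69 items; rounding up, 108.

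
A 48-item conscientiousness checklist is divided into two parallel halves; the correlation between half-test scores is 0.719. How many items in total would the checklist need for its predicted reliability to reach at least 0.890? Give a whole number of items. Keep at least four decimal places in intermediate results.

76

r_full = 2(0.719)/(1 + 0.719) = 0.8365
n = r_tgt(1 − r_full) / [r_full(1 − r_tgt)] = 0.890 × 0.1635 / (0.8365 × 0.110) ≈ 1.5814
Items = 1.5814 × 48 ≈ 75.91 → 76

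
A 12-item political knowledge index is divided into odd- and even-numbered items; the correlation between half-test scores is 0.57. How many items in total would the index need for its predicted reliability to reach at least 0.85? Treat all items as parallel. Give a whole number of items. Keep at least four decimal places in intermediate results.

26

Corrected full-test reliability: r_full = 2 × 0.57 / (1 + 0.57) ≈ 0.7261
n = r_tgt(1 − r_full) / [r_full(1 − r_tgt)] = 0.85 × 0.2739 / (0.7261 × 0.15) ≈ 2.1376
Required items = 2.1376 × 12 = 25.65, so 26 items.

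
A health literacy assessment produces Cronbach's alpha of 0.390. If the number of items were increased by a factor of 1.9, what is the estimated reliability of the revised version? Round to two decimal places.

By Spearman-Brown, r_new = n r / (1 + (n − 1) r).
r_new = (1.9 × 0.390) / (1 + (1.9 − 1) × 0.390)
r_new = 0.7410 / 1.3510 ≈ 0.5485

0.55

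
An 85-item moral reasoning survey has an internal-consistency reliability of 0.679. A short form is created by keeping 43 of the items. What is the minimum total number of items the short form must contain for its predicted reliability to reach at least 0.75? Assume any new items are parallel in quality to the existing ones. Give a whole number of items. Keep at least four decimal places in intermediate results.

121

First, r for the 43-item form: n = 43/85 = 0.5059, so r_43 = 0.5059·0.679/(1 + (0.5059 − 1)·0.679) = 0.5169
Length factor from the short form to reach 0.75: n' = 0.75(1 − 0.5169) / [0.5169(1 − 0.75)] ≈ 2.8038
Total items = 2.8038 × 43 = 120.56, rounded up to 121.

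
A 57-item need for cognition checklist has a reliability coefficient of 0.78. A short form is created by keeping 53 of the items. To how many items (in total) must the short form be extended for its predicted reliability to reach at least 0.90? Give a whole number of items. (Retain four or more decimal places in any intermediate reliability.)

First, r for the 53-item form: n = 53/57 = 0.9298, so r_53 = 0.9298·0.78/(1 + (0.9298 − 1)·0.78) = 0.7673
Then solve for n' with r_old = 0.7673, r_target = 0.90: n' = 0.90(1 − 0.7673)/[0.7673(1 − 0.90)] = 2.7294
Total items = 2.7294 × 53 = 144.66, rounded up to 145.

145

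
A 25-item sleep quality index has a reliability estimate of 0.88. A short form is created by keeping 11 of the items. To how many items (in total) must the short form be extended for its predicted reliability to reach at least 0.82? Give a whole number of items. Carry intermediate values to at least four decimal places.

Short-form reliability: n = 11/25 = 0.4400; r_11 = n·r/(1+(n−1)r) ≈ 0.7634
Length factor from the short form to reach 0.82: n' = 0.82(1 − 0.7634) / [0.7634(1 − 0.82)] ≈ 1.4119
Total items = 1.4119 × 11 = 15.53, rounded up to 16.

16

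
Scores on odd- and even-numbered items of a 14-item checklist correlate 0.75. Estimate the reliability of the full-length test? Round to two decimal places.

Each half is half the length of the full test, so the full test is n = 2 times a half.
r_full = 2(0.75) / (1 + 0.75)
       = 1.5000 / 1.7500 = 0.8571

0.86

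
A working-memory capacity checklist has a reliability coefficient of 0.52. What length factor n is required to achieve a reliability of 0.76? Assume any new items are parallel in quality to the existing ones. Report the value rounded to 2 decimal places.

Spearman-Brown solved for the length factor n:
n = r*(1 − r) / [ r (1 − r*) ]
n = 0.76 × (1 − 0.52) / [ 0.52 × (1 − 0.76) ]
n = 0.3648 / 0.1248 ≈ 2.9231

2.92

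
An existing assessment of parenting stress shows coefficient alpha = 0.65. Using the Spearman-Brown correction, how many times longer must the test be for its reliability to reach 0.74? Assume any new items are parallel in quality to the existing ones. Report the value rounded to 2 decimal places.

1.53

Spearman-Brown solved for the length factor n:
n = r*(1 − r) / [ r (1 − r*) ]
n = 0.74(1 − 0.65) / [0.65(1 − 0.74)]
n = 0.2590 / 0.1690 ≈ 1.5325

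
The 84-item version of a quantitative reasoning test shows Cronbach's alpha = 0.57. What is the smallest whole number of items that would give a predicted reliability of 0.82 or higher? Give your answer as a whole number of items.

289

n = 0.82 × (1 − 0.57) / [ 0.57 × (1 − 0.82) ]
  = 0.3526 / 0.1026 = 3.4366
3.4366 × 84 = 288.67 → 289 items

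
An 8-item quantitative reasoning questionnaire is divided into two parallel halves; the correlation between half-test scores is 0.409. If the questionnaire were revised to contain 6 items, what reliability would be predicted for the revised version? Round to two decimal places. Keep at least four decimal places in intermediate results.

Spearman-Brown correction (n = 2): r_full = 2·0.409/(1 + 0.409) = 0.5806
Length factor from 8 to 6 items: n = 6/8 = 0.7500
r_new = n·r_full / (1 + (n − 1)·r_full) = 0.4355 / 0.8548 ≈ 0.5095

0.51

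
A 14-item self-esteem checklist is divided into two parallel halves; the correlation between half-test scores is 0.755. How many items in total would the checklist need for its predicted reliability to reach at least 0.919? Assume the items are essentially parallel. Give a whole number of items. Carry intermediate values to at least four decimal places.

Corrected full-test reliability: r_full = 2 × 0.755 / (1 + 0.755) ≈ 0.8604
n = r_tgt(1 − r_full) / [r_full(1 − r_tgt)] = 0.919 × 0.1396 / (0.8604 × 0.081) ≈ 1.8408
Required items = 1.8408 × 14 = 25.77, so 26 items.

26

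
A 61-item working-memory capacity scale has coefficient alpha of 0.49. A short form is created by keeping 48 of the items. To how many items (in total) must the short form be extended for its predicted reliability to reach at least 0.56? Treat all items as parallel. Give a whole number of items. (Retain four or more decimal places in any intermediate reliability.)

81

First, r for the 48-item form: n = 48/61 = 0.7869, so r_48 = 0.7869·0.49/(1 + (0.7869 − 1)·0.49) = 0.4305
Then solve for n' with r_old = 0.4305, r_target = 0.56: n' = 0.56(1 − 0.4305)/[0.4305(1 − 0.56)] = 1.6837
Items = 1.6837 × 48 ≈ 80.82 → 81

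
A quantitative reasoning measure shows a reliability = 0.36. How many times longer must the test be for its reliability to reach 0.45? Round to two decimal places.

1.45

n = 0.45 × (1 − 0.36) / [ 0.36 × (1 − 0.45) ]
n = 0.2880 / 0.1980 ≈ 1.4545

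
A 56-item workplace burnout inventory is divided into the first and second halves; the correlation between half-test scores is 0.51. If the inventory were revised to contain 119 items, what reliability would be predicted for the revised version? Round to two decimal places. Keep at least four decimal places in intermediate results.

0.82

Full-test reliability from the split-half r: r_full = 2(0.51)/(1 + 0.51) = 0.6755
Length factor from 56 to 119 items: n = 119/56 = 2.1250
r_new = n·r_full / (1 + (n − 1)·r_full) = 1.4354 / 1.7599 ≈ 0.8156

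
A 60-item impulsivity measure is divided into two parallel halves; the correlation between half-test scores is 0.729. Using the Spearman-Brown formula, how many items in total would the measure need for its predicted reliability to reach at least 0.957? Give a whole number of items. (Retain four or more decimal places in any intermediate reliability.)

249

Corrected full-test reliability: r_full = 2 × 0.729 / (1 + 0.729) ≈ 0.8433
n = r_tgt(1 − r_full) / [r_full(1 − r_tgt)] = 0.957 × 0.1567 / (0.8433 × 0.043) ≈ 4.1355
Required items = 4.1355 × 60 = 248.13, so 249 items.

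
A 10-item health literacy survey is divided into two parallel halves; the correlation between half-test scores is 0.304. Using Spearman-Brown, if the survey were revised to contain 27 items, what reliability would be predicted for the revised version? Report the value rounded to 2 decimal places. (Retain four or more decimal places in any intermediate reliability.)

First correct the split-half correlation to full-test reliability: r_full = 2 × 0.304 / (1 + 0.304) ≈ 0.4663
Then adjust to 27 items: n = 27/10 = 2.7000
r_new = n·r_full / (1 + (n − 1)·r_full) = 1.2590 / 1.7927 ≈ 0.7023

0.70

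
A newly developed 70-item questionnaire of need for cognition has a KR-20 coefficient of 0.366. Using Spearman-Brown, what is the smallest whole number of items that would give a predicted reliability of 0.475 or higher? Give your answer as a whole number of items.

n = 0.475 × (1 − 0.366) / [ 0.366 × (1 − 0.475) ]
  = 0.301150 / 0.192150 = 1.5673
Items needed = n × 70 = 1.5673 × 70 ≈ 109.71 → round up to 110

110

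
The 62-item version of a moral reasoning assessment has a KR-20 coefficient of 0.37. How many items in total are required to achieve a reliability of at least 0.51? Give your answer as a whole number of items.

Rearranging the Spearman-Brown formula for n,
n = r*(1 − r) / [ r (1 − r*) ]
n = 0.51(1 − 0.37) / [0.37(1 − 0.51)]
  = 0.3213 / 0.1813 = 1.7722
1.7722 × 62 = 109.88 → 110 items

110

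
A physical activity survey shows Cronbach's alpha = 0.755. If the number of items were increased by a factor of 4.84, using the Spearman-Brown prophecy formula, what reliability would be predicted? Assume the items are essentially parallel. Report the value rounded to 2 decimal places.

0.94

r_new = 4.84·0.755 / [1 + (4.84 − 1)·0.755]
r_new = 3.6542 / 3.8992 ≈ 0.9372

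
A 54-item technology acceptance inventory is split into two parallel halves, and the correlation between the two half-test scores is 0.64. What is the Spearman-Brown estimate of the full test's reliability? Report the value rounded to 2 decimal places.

Apply the Spearman-Brown correction with n = 2:
r_full = 2(0.64) / (1 + 0.64)
r_full = 1.2800 / 1.6400 ≈ 0.7805

0.78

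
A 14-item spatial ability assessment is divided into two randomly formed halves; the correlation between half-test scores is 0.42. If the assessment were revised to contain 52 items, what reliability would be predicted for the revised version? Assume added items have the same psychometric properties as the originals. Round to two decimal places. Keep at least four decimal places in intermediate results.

0.84

Spearman-Brown correction (n = 2): r_full = 2·0.42/(1 + 0.42) = 0.5915
Length factor from 14 to 52 items: n = 52/14 = 3.7143
r_new = n·r_full / (1 + (n − 1)·r_full) = 2.1970 / 2.6055 ≈ 0.8432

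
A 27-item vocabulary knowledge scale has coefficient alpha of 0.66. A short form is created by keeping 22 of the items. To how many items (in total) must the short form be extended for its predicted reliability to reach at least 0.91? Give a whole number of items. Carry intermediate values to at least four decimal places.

First, r for the 22-item form: n = 22/27 = 0.8148, so r_22 = 0.8148·0.66/(1 + (0.8148 − 1)·0.66) = 0.6127
Length factor from the short form to reach 0.91: n' = 0.91(1 − 0.6127) / [0.6127(1 − 0.91)] ≈ 6.3914
Total items = 6.3914 × 22 = 140.61, rounded up to 141.

141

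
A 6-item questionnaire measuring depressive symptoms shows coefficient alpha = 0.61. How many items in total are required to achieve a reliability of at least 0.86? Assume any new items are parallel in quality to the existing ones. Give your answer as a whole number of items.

24

Spearman-Brown solved for the length factor n:
n = r_target (1 − r_old) / [ r_old (1 − r_target) ]
n = 0.86(1 − 0.61) / [0.61(1 − 0.86)]
  = 0.3354 / 0.0854 = 3.9274
3.9274 × 6 = 23.56 → 24 items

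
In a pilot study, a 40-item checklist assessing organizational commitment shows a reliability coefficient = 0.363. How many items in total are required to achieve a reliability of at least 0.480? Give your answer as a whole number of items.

n = 0.480 × (1 − 0.363) / [ 0.363 × (1 − 0.480) ]
n = 0.305760 / 0.188760 ≈ 1.6198
1.6198 × 40 = 64.79 → 65 items

65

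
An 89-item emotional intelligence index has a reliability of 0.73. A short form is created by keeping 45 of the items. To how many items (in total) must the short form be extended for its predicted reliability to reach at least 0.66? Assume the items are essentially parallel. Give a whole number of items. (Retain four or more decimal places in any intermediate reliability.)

Short-form reliability: n = 45/89 = 0.5056; r_45 = n·r/(1+(n−1)r) ≈ 0.5775
Then solve for n' with r_old = 0.5775, r_target = 0.66: n' = 0.66(1 − 0.5775)/[0.5775(1 − 0.66)] = 1.4202
Total items = 1.4202 × 45 = 63.91, rounded up to 64.

64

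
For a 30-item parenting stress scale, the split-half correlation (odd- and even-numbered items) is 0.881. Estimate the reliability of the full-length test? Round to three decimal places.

0.937

Apply the Spearman-Brown correction with n = 2:
r_full = 2(0.881) / (1 + 0.881)
r_full = 1.7620 / 1.8810 ≈ 0.9367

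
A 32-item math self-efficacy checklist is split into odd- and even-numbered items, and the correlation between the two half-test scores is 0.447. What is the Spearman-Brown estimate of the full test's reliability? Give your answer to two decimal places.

The full test is twice the length of either half (n = 2).
r_full = 2(0.447) / (1 + 0.447)
       = 0.8940 / 1.4470 = 0.6178

0.62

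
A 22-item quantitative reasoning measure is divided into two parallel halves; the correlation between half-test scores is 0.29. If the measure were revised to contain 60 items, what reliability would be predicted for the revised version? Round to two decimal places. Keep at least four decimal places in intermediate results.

0.69

Spearman-Brown correction (n = 2): r_full = 2·0.29/(1 + 0.29) = 0.4496
Length factor from 22 to 60 items: n = 60/22 = 2.7273
r_new = n·r_full / (1 + (n − 1)·r_full) = 1.2262 / 1.7766 ≈ 0.6902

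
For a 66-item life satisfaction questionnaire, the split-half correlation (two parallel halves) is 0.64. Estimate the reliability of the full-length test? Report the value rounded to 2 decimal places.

r_full = 2r_hh / (1 + r_hh) = 2 × 0.64 / (1 + 0.64)
       = 1.2800 / 1.6400 = 0.7805

0.78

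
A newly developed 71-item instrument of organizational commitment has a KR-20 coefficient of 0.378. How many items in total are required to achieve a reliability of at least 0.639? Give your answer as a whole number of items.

207

Invert Spearman-Brown to solve for n:
n = r*(1 − r) / [ r (1 − r*) ]
n = 0.639(1 − 0.378) / [0.378(1 − 0.639)]
  = 0.397458 / 0.136458 = 2.9127
2.9127 × 71 = 206.80 → 207 items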